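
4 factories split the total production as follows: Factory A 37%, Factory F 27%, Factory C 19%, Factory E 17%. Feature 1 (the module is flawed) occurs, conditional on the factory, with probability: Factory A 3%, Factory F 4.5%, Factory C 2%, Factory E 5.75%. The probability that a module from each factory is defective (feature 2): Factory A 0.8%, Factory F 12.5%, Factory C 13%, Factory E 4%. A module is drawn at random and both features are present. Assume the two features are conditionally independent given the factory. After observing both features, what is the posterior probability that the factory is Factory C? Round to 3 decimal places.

By Bayes' rule, posterior ∝ prior × likelihood:
  Factory A: 0.37 × 0.03 × 0.008 = 0.0000888
  Factory F: 0.27 × 0.045 × 0.125 = 0.00151875
  Factory C: 0.19 × 0.02 × 0.13 = 0.000494
  Factory E: 0.17 × 0.0575 × 0.04 = 0.000391
Total = 0.00249255.
P(Factory C | evidence) = 0.000494 / 0.00249255 ≈ 0.198.

0.198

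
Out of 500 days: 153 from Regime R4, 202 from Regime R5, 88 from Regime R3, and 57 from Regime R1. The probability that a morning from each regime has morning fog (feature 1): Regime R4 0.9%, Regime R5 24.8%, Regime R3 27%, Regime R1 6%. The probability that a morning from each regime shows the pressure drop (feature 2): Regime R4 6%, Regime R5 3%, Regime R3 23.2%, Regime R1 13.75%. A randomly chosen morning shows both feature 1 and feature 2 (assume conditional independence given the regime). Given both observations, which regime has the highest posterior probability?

Compute prior × likelihood for every hypothesis:
  Regime R4: 0.306 × 0.009 × 0.06 = 0.00016524
  Regime R5: 0.404 × 0.248 × 0.03 = 0.00300576
  Regime R3: 0.176 × 0.27 × 0.232 = 0.01102464
  Regime R1: 0.114 × 0.06 × 0.1375 = 0.0009405
Sum = 0.01513614.
Largest term belongs to Regime R3, so Regime R3 is most probable.

Regime R3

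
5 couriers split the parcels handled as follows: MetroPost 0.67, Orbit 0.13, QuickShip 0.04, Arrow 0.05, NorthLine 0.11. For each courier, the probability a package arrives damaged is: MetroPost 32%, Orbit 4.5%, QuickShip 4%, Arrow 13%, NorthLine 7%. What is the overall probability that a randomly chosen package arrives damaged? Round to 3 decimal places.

0.236

Compute prior × likelihood for every hypothesis:
  MetroPost: 0.67 × 0.32 = 0.2144
  Orbit: 0.13 × 0.045 = 0.00585
  QuickShip: 0.04 × 0.04 = 0.0016
  Arrow: 0.05 × 0.13 = 0.0065
  NorthLine: 0.11 × 0.07 = 0.0077
P(damaged) = 0.2144 + 0.00585 + 0.0016 + 0.0065 + 0.0077 = 0.23605 → 0.236.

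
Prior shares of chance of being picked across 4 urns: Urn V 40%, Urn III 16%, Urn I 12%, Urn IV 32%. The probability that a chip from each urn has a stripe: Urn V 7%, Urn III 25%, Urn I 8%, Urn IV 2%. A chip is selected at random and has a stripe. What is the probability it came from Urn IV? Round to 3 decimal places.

0.076

Compute prior × likelihood for every hypothesis:
  Urn V: 0.4 × 0.07 = 0.028
  Urn III: 0.16 × 0.25 = 0.04
  Urn I: 0.12 × 0.08 = 0.0096
  Urn IV: 0.32 × 0.02 = 0.0064
Sum = 0.084.
P(Urn IV | evidence) = 0.0064 / 0.084 ≈ 0.076.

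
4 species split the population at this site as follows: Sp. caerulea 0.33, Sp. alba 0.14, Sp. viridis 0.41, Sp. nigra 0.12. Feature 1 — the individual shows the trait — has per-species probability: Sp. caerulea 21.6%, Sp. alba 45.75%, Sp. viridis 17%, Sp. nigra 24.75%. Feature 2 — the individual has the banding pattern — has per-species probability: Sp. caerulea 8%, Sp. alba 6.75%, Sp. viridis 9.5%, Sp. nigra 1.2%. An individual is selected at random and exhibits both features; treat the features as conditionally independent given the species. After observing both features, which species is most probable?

Prior × likelihood for each hypothesis:
  Sp. caerulea: 0.33 × 0.216 × 0.08 = 0.0057024
  Sp. alba: 0.14 × 0.4575 × 0.0675 = 0.004323375
  Sp. viridis: 0.41 × 0.17 × 0.095 = 0.0066215
  Sp. nigra: 0.12 × 0.2475 × 0.012 = 0.0003564
Total = 0.017003675.
Largest term belongs to Sp. viridis, so Sp. viridis is most probable.

Sp. viridis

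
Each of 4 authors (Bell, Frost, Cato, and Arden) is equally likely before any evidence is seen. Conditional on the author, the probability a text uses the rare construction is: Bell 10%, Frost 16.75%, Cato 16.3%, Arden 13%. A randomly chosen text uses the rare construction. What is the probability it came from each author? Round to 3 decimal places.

With a uniform prior (1/4 each), posterior ∝ likelihood:
  Bell: 0.1
  Frost: 0.1675
  Cato: 0.163
  Arden: 0.13
Normalizing constant = 0.5605.
P(Bell | rare-form) = 0.1/0.5605 ≈ 0.178
P(Frost | rare-form) = 0.1675/0.5605 ≈ 0.299
P(Cato | rare-form) = 0.163/0.5605 ≈ 0.291
P(Arden | rare-form) = 0.13/0.5605 ≈ 0.232
(Check: 0.178+0.299+0.291+0.232 = 1.000.)

Bell 0.178, Frost 0.299, Cato 0.291, Arden 0.232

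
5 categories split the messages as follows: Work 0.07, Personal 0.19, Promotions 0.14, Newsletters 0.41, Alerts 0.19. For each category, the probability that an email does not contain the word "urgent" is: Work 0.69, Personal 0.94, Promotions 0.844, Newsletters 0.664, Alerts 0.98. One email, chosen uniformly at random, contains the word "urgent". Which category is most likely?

Newsletters

Taking complements, P(urgent-flag | each) = Work 0.31, Personal 0.06, Promotions 0.156, Newsletters 0.336, Alerts 0.02.
Prior × likelihood for each hypothesis:
  Work: 0.07 × 0.31 = 0.0217
  Personal: 0.19 × 0.06 = 0.0114
  Promotions: 0.14 × 0.156 = 0.02184
  Newsletters: 0.41 × 0.336 = 0.13776
  Alerts: 0.19 × 0.02 = 0.0038
Normalizing constant = 0.1965.
Largest term belongs to Newsletters, so Newsletters is most probable.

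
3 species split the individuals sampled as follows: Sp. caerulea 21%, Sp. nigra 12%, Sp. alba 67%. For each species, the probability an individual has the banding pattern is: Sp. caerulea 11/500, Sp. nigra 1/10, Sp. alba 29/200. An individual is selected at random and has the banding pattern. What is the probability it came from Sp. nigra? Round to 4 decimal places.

0.1055

Compute prior × likelihood for every hypothesis:
  Sp. caerulea: 0.21 × 0.022 = 0.00462
  Sp. nigra: 0.12 × 0.1 = 0.012
  Sp. alba: 0.67 × 0.145 = 0.09715
Normalizing constant = 0.11377.
P(Sp. nigra | evidence) = 0.012 / 0.11377 ≈ 0.1055.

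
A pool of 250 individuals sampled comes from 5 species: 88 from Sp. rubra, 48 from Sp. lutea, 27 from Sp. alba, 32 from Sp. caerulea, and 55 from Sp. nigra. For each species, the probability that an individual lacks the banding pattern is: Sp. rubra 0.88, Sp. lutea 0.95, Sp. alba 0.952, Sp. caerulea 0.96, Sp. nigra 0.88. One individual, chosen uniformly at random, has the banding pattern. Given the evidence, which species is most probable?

Sp. rubra

Taking complements, P(banded | each) = Sp. rubra 0.12, Sp. lutea 0.05, Sp. alba 0.048, Sp. caerulea 0.04, Sp. nigra 0.12.
Compute prior × likelihood for every hypothesis:
  Sp. rubra: 0.352 × 0.12 = 0.04224
  Sp. lutea: 0.192 × 0.05 = 0.0096
  Sp. alba: 0.108 × 0.048 = 0.005184
  Sp. caerulea: 0.128 × 0.04 = 0.00512
  Sp. nigra: 0.22 × 0.12 = 0.0264
Normalizing constant = 0.088544.
Largest term belongs to Sp. rubra, so Sp. rubra is most probable.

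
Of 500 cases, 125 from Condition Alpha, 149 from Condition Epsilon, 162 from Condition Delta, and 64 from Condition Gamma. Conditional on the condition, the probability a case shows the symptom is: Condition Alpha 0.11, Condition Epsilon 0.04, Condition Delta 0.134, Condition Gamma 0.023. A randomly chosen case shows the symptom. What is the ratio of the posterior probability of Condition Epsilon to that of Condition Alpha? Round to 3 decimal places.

By Bayes' rule, posterior ∝ prior × likelihood:
  Condition Alpha: 0.25 × 0.11 = 0.0275
  Condition Epsilon: 0.298 × 0.04 = 0.01192
  Condition Delta: 0.324 × 0.134 = 0.043416
  Condition Gamma: 0.128 × 0.023 = 0.002944
Total = 0.08578.
The ratio is 0.01192 / 0.0275 (the normalizer cancels) = 0.433.

0.433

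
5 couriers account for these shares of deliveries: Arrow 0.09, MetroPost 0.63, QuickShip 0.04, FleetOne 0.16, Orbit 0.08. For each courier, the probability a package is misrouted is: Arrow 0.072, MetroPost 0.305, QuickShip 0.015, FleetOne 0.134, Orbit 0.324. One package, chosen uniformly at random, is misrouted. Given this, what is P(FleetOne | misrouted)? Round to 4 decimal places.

0.0869

By Bayes' rule, posterior ∝ prior × likelihood:
  Arrow: 0.09 × 0.072 = 0.00648
  MetroPost: 0.63 × 0.305 = 0.19215
  QuickShip: 0.04 × 0.015 = 0.0006
  FleetOne: 0.16 × 0.134 = 0.02144
  Orbit: 0.08 × 0.324 = 0.02592
Sum = 0.24659.
P(FleetOne | evidence) = 0.02144 / 0.24659 ≈ 0.0869.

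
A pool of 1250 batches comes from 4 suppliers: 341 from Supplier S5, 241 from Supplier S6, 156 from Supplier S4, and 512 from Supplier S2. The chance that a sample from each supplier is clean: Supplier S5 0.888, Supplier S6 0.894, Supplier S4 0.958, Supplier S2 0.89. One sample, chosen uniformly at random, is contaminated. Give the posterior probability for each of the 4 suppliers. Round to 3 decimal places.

Taking complements, P(contaminated | each) = Supplier S5 0.112, Supplier S6 0.106, Supplier S4 0.042, Supplier S2 0.11.
Compute prior × likelihood for every hypothesis:
  Supplier S5: 0.2728 × 0.112 = 0.0305536
  Supplier S6: 0.1928 × 0.106 = 0.0204368
  Supplier S4: 0.1248 × 0.042 = 0.0052416
  Supplier S2: 0.4096 × 0.11 = 0.045056
Total = 0.101288.
P(Supplier S5 | contaminated) = 0.0305536/0.101288 ≈ 0.302
P(Supplier S6 | contaminated) = 0.0204368/0.101288 ≈ 0.202
P(Supplier S4 | contaminated) = 0.0052416/0.101288 ≈ 0.052
P(Supplier S2 | contaminated) = 0.045056/0.101288 ≈ 0.445
(Check: 0.302+0.202+0.052+0.445 = 1.001.)

Supplier S5 0.302, Supplier S6 0.202, Supplier S4 0.052, Supplier S2 0.445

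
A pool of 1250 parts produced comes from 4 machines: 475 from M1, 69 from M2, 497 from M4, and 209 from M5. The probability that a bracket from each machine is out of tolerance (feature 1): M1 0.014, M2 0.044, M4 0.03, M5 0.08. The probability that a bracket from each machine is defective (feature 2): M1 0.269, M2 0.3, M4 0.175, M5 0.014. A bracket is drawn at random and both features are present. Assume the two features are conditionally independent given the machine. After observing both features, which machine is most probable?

Compute prior × likelihood for every hypothesis:
  M1: 0.38 × 0.014 × 0.269 = 0.00143108
  M2: 0.0552 × 0.044 × 0.3 = 0.00072864
  M4: 0.3976 × 0.03 × 0.175 = 0.0020874
  M5: 0.1672 × 0.08 × 0.014 = 0.000187264
Normalizing constant = 0.004434384.
Largest term belongs to M4, so M4 is most probable.

M4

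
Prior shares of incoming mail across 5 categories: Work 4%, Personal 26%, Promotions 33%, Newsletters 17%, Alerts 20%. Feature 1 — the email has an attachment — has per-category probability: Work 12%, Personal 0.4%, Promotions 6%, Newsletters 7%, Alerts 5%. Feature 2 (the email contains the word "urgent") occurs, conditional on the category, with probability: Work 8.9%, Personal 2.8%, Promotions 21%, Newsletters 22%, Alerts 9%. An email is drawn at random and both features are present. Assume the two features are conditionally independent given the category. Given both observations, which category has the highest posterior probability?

By Bayes' rule, posterior ∝ prior × likelihood:
  Work: 0.04 × 0.12 × 0.089 = 0.0004272
  Personal: 0.26 × 0.004 × 0.028 = 0.00002912
  Promotions: 0.33 × 0.06 × 0.21 = 0.004158
  Newsletters: 0.17 × 0.07 × 0.22 = 0.002618
  Alerts: 0.2 × 0.05 × 0.09 = 0.0009
Total = 0.00813232.
Largest term belongs to Promotions, so Promotions is most probable.

Promotions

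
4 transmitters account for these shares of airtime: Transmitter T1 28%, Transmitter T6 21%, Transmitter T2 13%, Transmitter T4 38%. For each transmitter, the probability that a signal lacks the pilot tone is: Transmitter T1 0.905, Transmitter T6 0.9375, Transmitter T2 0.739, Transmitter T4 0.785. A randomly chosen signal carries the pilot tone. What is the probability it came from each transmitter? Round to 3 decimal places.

Taking complements, P(pilot | each) = Transmitter T1 0.095, Transmitter T6 0.0625, Transmitter T2 0.261, Transmitter T4 0.215.
Prior × likelihood for each hypothesis:
  Transmitter T1: 0.28 × 0.095 = 0.0266
  Transmitter T6: 0.21 × 0.0625 = 0.013125
  Transmitter T2: 0.13 × 0.261 = 0.03393
  Transmitter T4: 0.38 × 0.215 = 0.0817
Total = 0.155355.
P(Transmitter T1 | pilot) = 0.0266/0.155355 ≈ 0.171
P(Transmitter T6 | pilot) = 0.013125/0.155355 ≈ 0.084
P(Transmitter T2 | pilot) = 0.03393/0.155355 ≈ 0.218
P(Transmitter T4 | pilot) = 0.0817/0.155355 ≈ 0.526
(Check: 0.171+0.084+0.218+0.526 = 0.999.)

Transmitter T1 0.171, Transmitter T6 0.084, Transmitter T2 0.218, Transmitter T4 0.526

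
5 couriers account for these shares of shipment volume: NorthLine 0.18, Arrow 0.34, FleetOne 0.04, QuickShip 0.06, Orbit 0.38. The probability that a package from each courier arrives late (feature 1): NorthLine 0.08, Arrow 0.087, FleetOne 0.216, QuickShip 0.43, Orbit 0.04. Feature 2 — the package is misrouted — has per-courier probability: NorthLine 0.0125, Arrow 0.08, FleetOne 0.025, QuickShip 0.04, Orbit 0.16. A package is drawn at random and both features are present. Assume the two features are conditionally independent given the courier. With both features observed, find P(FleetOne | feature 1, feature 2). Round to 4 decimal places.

0.0347

By Bayes' rule, posterior ∝ prior × likelihood:
  NorthLine: 0.18 × 0.08 × 0.0125 = 0.00018
  Arrow: 0.34 × 0.087 × 0.08 = 0.0023664
  FleetOne: 0.04 × 0.216 × 0.025 = 0.000216
  QuickShip: 0.06 × 0.43 × 0.04 = 0.001032
  Orbit: 0.38 × 0.04 × 0.16 = 0.002432
Sum = 0.0062264.
P(FleetOne | evidence) = 0.000216 / 0.0062264 ≈ 0.0347.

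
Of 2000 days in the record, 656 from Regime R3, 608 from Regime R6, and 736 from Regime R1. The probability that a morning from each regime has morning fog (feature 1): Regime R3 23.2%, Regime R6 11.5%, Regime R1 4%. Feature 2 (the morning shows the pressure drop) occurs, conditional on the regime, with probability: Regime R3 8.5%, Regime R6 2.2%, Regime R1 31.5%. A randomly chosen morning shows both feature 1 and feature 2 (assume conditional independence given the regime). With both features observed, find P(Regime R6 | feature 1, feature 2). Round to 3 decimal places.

0.065

Unnormalized posteriors (prior × likelihood):
  Regime R3: 0.328 × 0.232 × 0.085 = 0.00646816
  Regime R6: 0.304 × 0.115 × 0.022 = 0.00076912
  Regime R1: 0.368 × 0.04 × 0.315 = 0.0046368
Total = 0.01187408.
P(Regime R6 | evidence) = 0.00076912 / 0.01187408 ≈ 0.065.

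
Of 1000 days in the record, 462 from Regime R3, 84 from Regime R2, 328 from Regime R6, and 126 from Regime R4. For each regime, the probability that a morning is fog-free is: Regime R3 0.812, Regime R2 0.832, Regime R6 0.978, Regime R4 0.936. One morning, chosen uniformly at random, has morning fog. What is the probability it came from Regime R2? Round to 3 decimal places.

0.121

Taking complements, P(fog | each) = Regime R3 0.188, Regime R2 0.168, Regime R6 0.022, Regime R4 0.064.
Prior × likelihood for each hypothesis:
  Regime R3: 0.462 × 0.188 = 0.086856
  Regime R2: 0.084 × 0.168 = 0.014112
  Regime R6: 0.328 × 0.022 = 0.007216
  Regime R4: 0.126 × 0.064 = 0.008064
Total = 0.116248.
P(Regime R2 | evidence) = 0.014112 / 0.116248 ≈ 0.121.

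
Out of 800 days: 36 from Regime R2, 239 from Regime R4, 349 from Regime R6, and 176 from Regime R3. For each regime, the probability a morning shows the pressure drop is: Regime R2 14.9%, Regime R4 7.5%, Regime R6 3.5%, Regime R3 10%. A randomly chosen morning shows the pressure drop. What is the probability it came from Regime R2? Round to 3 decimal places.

0.101

By Bayes' rule, posterior ∝ prior × likelihood:
  Regime R2: 0.045 × 0.149 = 0.006705
  Regime R4: 0.29875 × 0.075 = 0.02240625
  Regime R6: 0.43625 × 0.035 = 0.01526875
  Regime R3: 0.22 × 0.1 = 0.022
Total = 0.06638.
P(Regime R2 | evidence) = 0.006705 / 0.06638 ≈ 0.101.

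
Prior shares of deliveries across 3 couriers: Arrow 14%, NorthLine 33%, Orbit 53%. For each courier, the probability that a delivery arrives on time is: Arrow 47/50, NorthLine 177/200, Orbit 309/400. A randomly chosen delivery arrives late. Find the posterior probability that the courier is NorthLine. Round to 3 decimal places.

0.227

Taking complements, P(late | each) = Arrow 0.06, NorthLine 0.115, Orbit 0.2275.
By Bayes' rule, posterior ∝ prior × likelihood:
  Arrow: 0.14 × 0.06 = 0.0084
  NorthLine: 0.33 × 0.115 = 0.03795
  Orbit: 0.53 × 0.2275 = 0.120575
Total = 0.166925.
P(NorthLine | evidence) = 0.03795 / 0.166925 ≈ 0.227.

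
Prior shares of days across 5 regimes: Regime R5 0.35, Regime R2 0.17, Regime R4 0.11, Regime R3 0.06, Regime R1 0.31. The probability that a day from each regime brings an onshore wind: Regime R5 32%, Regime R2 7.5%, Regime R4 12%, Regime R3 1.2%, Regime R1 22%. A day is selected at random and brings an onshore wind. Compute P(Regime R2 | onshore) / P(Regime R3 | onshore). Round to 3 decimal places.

Prior × likelihood for each hypothesis:
  Regime R5: 0.35 × 0.32 = 0.112
  Regime R2: 0.17 × 0.075 = 0.01275
  Regime R4: 0.11 × 0.12 = 0.0132
  Regime R3: 0.06 × 0.012 = 0.00072
  Regime R1: 0.31 × 0.22 = 0.0682
Total = 0.20687.
The ratio is 0.01275 / 0.00072 (the normalizer cancels) = 17.708.

17.708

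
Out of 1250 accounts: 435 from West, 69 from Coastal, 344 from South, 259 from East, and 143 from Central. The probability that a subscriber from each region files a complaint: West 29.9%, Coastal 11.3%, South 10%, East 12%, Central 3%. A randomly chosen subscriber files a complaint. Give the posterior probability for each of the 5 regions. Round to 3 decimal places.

West 0.626, Coastal 0.038, South 0.166, East 0.150, Central 0.021

Compute prior × likelihood for every hypothesis:
  West: 0.348 × 0.299 = 0.104052
  Coastal: 0.0552 × 0.113 = 0.0062376
  South: 0.2752 × 0.1 = 0.02752
  East: 0.2072 × 0.12 = 0.024864
  Central: 0.1144 × 0.03 = 0.003432
Total = 0.1661056.
P(West | complaint) = 0.104052/0.1661056 ≈ 0.626
P(Coastal | complaint) = 0.0062376/0.1661056 ≈ 0.038
P(South | complaint) = 0.02752/0.1661056 ≈ 0.166
P(East | complaint) = 0.024864/0.1661056 ≈ 0.150
P(Central | complaint) = 0.003432/0.1661056 ≈ 0.021
(Check: 0.626+0.038+0.166+0.150+0.021 = 1.001.)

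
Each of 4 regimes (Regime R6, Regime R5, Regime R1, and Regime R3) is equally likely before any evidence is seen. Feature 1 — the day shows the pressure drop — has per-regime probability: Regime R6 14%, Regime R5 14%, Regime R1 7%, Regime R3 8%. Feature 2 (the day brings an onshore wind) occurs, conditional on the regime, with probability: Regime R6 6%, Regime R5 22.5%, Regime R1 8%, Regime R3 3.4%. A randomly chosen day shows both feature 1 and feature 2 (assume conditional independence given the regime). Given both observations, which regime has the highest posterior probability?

With a uniform prior (1/4 each), posterior ∝ likelihood:
  Regime R6: 0.14 × 0.06 = 0.0084
  Regime R5: 0.14 × 0.225 = 0.0315
  Regime R1: 0.07 × 0.08 = 0.0056
  Regime R3: 0.08 × 0.034 = 0.00272
Sum = 0.04822.
Largest term belongs to Regime R5, so Regime R5 is most probable.

Regime R5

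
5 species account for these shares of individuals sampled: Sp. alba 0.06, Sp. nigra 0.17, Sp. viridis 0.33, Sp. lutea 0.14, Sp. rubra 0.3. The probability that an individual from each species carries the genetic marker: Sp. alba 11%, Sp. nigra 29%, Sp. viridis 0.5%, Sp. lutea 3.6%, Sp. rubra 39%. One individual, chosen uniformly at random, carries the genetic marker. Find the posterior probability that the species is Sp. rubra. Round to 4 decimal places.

By Bayes' rule, posterior ∝ prior × likelihood:
  Sp. alba: 0.06 × 0.11 = 0.0066
  Sp. nigra: 0.17 × 0.29 = 0.0493
  Sp. viridis: 0.33 × 0.005 = 0.00165
  Sp. lutea: 0.14 × 0.036 = 0.00504
  Sp. rubra: 0.3 × 0.39 = 0.117
Normalizing constant = 0.17959.
P(Sp. rubra | evidence) = 0.117 / 0.17959 ≈ 0.6515.

0.6515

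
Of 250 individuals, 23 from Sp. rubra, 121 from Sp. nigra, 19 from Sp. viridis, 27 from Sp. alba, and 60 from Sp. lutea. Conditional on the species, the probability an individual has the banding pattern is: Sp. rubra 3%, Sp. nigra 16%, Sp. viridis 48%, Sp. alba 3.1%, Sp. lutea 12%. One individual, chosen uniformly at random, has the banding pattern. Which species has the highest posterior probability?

Sp. nigra

Prior × likelihood for each hypothesis:
  Sp. rubra: 0.092 × 0.03 = 0.00276
  Sp. nigra: 0.484 × 0.16 = 0.07744
  Sp. viridis: 0.076 × 0.48 = 0.03648
  Sp. alba: 0.108 × 0.031 = 0.003348
  Sp. lutea: 0.24 × 0.12 = 0.0288
Sum = 0.148828.
Largest term belongs to Sp. nigra, so Sp. nigra is most probable.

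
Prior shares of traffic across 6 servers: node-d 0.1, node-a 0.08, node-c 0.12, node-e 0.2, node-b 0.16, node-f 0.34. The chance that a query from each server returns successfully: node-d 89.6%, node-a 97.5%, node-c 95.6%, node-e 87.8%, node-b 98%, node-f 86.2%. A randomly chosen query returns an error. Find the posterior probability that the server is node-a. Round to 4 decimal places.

Taking complements, P(error | each) = node-d 0.104, node-a 0.025, node-c 0.044, node-e 0.122, node-b 0.02, node-f 0.138.
Unnormalized posteriors (prior × likelihood):
  node-d: 0.1 × 0.104 = 0.0104
  node-a: 0.08 × 0.025 = 0.002
  node-c: 0.12 × 0.044 = 0.00528
  node-e: 0.2 × 0.122 = 0.0244
  node-b: 0.16 × 0.02 = 0.0032
  node-f: 0.34 × 0.138 = 0.04692
Normalizing constant = 0.0922.
P(node-a | evidence) = 0.002 / 0.0922 ≈ 0.0217.

0.0217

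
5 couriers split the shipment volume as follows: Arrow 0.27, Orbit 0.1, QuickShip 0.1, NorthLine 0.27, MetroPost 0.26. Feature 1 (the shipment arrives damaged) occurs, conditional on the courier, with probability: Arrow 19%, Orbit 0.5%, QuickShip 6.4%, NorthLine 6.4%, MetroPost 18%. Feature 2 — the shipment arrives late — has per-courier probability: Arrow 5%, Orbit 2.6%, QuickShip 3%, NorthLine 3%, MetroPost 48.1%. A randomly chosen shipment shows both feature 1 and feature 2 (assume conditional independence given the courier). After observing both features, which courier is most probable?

Prior × likelihood for each hypothesis:
  Arrow: 0.27 × 0.19 × 0.05 = 0.002565
  Orbit: 0.1 × 0.005 × 0.026 = 0.000013
  QuickShip: 0.1 × 0.064 × 0.03 = 0.000192
  NorthLine: 0.27 × 0.064 × 0.03 = 0.0005184
  MetroPost: 0.26 × 0.18 × 0.481 = 0.0225108
Sum = 0.0257992.
Largest term belongs to MetroPost, so MetroPost is most probable.

MetroPost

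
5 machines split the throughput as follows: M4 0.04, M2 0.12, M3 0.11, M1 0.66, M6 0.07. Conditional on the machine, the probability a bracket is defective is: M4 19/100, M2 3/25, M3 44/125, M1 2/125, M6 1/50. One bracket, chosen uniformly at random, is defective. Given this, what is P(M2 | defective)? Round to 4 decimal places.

0.1981

Compute prior × likelihood for every hypothesis:
  M4: 0.04 × 0.19 = 0.0076
  M2: 0.12 × 0.12 = 0.0144
  M3: 0.11 × 0.352 = 0.03872
  M1: 0.66 × 0.016 = 0.01056
  M6: 0.07 × 0.02 = 0.0014
Normalizing constant = 0.07268.
P(M2 | evidence) = 0.0144 / 0.07268 ≈ 0.1981.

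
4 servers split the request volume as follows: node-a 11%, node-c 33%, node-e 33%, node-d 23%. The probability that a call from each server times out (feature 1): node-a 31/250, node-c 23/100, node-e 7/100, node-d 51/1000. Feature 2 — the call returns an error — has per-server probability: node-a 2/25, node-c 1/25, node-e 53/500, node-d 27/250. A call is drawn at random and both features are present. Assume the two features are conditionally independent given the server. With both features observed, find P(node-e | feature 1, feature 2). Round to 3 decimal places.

Unnormalized posteriors (prior × likelihood):
  node-a: 0.11 × 0.124 × 0.08 = 0.0010912
  node-c: 0.33 × 0.23 × 0.04 = 0.003036
  node-e: 0.33 × 0.07 × 0.106 = 0.0024486
  node-d: 0.23 × 0.051 × 0.108 = 0.00126684
Normalizing constant = 0.00784264.
P(node-e | evidence) = 0.0024486 / 0.00784264 ≈ 0.312.

0.312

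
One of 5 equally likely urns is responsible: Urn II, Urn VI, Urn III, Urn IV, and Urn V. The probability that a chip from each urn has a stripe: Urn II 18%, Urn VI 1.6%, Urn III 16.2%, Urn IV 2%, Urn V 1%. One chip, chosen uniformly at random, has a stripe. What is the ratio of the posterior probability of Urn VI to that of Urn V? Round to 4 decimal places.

Since the prior is uniform, the posterior is proportional to the likelihood:
  Urn II: 0.18
  Urn VI: 0.016
  Urn III: 0.162
  Urn IV: 0.02
  Urn V: 0.01
Normalizing constant = 0.388.
The ratio is 0.016 / 0.01 (the normalizer cancels) = 1.6000.

1.6000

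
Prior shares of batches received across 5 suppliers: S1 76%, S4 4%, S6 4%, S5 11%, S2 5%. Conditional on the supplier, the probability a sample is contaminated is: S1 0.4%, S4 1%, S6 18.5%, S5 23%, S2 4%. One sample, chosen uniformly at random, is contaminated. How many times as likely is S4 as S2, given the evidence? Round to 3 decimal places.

By Bayes' rule, posterior ∝ prior × likelihood:
  S1: 0.76 × 0.004 = 0.00304
  S4: 0.04 × 0.01 = 0.0004
  S6: 0.04 × 0.185 = 0.0074
  S5: 0.11 × 0.23 = 0.0253
  S2: 0.05 × 0.04 = 0.002
Total = 0.03814.
The ratio is 0.0004 / 0.002 (the normalizer cancels) = 0.200.

0.200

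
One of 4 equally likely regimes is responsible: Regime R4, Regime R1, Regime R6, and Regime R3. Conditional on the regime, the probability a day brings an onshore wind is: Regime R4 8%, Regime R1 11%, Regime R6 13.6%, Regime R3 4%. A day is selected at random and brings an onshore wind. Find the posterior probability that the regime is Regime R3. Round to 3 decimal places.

0.109

With a uniform prior (1/4 each), posterior ∝ likelihood:
  Regime R4: 0.08
  Regime R1: 0.11
  Regime R6: 0.136
  Regime R3: 0.04
Normalizing constant = 0.366.
P(Regime R3 | evidence) = 0.04 / 0.366 ≈ 0.109.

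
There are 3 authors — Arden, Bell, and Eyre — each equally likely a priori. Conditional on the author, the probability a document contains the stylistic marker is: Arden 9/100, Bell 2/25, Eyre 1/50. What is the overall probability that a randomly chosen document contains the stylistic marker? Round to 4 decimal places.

With a uniform prior (1/3 each), posterior ∝ likelihood:
  Arden: 0.09
  Bell: 0.08
  Eyre: 0.02
P(marker) = (1/3) × (0.09 + 0.08 + 0.02) = 0.19/3 ≈ 0.0633.

0.0633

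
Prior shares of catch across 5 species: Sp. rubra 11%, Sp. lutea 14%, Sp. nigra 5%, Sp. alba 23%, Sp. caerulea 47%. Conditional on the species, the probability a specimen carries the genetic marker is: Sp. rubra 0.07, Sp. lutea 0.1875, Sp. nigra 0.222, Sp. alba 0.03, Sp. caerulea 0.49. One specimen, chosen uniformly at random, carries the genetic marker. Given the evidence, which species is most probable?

Sp. caerulea

Unnormalized posteriors (prior × likelihood):
  Sp. rubra: 0.11 × 0.07 = 0.0077
  Sp. lutea: 0.14 × 0.1875 = 0.02625
  Sp. nigra: 0.05 × 0.222 = 0.0111
  Sp. alba: 0.23 × 0.03 = 0.0069
  Sp. caerulea: 0.47 × 0.49 = 0.2303
Sum = 0.28225.
Largest term belongs to Sp. caerulea, so Sp. caerulea is most probable.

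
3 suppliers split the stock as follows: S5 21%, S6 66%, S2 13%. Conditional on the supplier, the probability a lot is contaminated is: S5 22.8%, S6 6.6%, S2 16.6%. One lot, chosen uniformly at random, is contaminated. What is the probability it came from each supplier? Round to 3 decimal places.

S5 0.424, S6 0.385, S2 0.191

Prior × likelihood for each hypothesis:
  S5: 0.21 × 0.228 = 0.04788
  S6: 0.66 × 0.066 = 0.04356
  S2: 0.13 × 0.166 = 0.02158
Total = 0.11302.
P(S5 | contaminated) = 0.04788/0.11302 ≈ 0.424
P(S6 | contaminated) = 0.04356/0.11302 ≈ 0.385
P(S2 | contaminated) = 0.02158/0.11302 ≈ 0.191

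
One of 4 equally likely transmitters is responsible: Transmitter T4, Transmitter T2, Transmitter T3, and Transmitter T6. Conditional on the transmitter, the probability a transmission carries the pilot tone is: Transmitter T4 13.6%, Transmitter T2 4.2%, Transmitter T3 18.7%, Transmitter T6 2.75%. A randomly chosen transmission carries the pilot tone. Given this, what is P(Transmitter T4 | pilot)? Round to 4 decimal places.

Since the prior is uniform, the posterior is proportional to the likelihood:
  Transmitter T4: 0.136
  Transmitter T2: 0.042
  Transmitter T3: 0.187
  Transmitter T6: 0.0275
Sum = 0.3925.
P(Transmitter T4 | evidence) = 0.136 / 0.3925 ≈ 0.3465.

0.3465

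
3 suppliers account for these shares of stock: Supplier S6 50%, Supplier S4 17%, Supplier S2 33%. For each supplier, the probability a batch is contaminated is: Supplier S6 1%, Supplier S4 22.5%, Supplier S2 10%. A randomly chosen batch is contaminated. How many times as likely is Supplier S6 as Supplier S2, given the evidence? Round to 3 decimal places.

0.152

Prior × likelihood for each hypothesis:
  Supplier S6: 0.5 × 0.01 = 0.005
  Supplier S4: 0.17 × 0.225 = 0.03825
  Supplier S2: 0.33 × 0.1 = 0.033
Sum = 0.07625.
The ratio is 0.005 / 0.033 (the normalizer cancels) = 0.152.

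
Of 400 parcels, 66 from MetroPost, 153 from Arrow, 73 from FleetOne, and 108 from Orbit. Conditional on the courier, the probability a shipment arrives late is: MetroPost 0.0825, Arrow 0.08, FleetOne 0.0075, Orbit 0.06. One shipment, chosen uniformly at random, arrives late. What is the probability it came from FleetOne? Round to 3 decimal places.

0.022

Compute prior × likelihood for every hypothesis:
  MetroPost: 0.165 × 0.0825 = 0.0136125
  Arrow: 0.3825 × 0.08 = 0.0306
  FleetOne: 0.1825 × 0.0075 = 0.00136875
  Orbit: 0.27 × 0.06 = 0.0162
Normalizing constant = 0.06178125.
P(FleetOne | evidence) = 0.00136875 / 0.06178125 ≈ 0.022.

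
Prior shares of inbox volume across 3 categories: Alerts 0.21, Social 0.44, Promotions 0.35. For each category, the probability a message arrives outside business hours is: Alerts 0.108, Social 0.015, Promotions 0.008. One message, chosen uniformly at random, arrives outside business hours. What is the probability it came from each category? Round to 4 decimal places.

Alerts 0.7070, Social 0.2057, Promotions 0.0873

Compute prior × likelihood for every hypothesis:
  Alerts: 0.21 × 0.108 = 0.02268
  Social: 0.44 × 0.015 = 0.0066
  Promotions: 0.35 × 0.008 = 0.0028
Sum = 0.03208.
P(Alerts | off-hours) = 0.02268/0.03208 ≈ 0.7070
P(Social | off-hours) = 0.0066/0.03208 ≈ 0.2057
P(Promotions | off-hours) = 0.0028/0.03208 ≈ 0.0873
(Check: 0.7070+0.2057+0.0873 = 1.0000.)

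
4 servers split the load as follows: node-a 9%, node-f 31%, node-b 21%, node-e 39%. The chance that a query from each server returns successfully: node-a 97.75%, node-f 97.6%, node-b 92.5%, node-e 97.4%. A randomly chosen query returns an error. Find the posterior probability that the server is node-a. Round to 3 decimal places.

Taking complements, P(error | each) = node-a 0.0225, node-f 0.024, node-b 0.075, node-e 0.026.
Compute prior × likelihood for every hypothesis:
  node-a: 0.09 × 0.0225 = 0.002025
  node-f: 0.31 × 0.024 = 0.00744
  node-b: 0.21 × 0.075 = 0.01575
  node-e: 0.39 × 0.026 = 0.01014
Sum = 0.035355.
P(node-a | evidence) = 0.002025 / 0.035355 ≈ 0.057.

0.057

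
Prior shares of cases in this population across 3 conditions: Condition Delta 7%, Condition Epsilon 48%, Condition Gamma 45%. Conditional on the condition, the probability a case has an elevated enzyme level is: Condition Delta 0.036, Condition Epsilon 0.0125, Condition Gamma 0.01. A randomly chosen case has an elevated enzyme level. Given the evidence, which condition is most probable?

Compute prior × likelihood for every hypothesis:
  Condition Delta: 0.07 × 0.036 = 0.00252
  Condition Epsilon: 0.48 × 0.0125 = 0.006
  Condition Gamma: 0.45 × 0.01 = 0.0045
Normalizing constant = 0.01302.
Largest term belongs to Condition Epsilon, so Condition Epsilon is most probable.

Condition Epsilon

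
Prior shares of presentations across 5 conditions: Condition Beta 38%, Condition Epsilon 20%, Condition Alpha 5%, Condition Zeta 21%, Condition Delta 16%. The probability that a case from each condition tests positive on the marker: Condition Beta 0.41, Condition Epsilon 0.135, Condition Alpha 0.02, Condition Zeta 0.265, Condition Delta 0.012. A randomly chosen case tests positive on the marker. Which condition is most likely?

Unnormalized posteriors (prior × likelihood):
  Condition Beta: 0.38 × 0.41 = 0.1558
  Condition Epsilon: 0.2 × 0.135 = 0.027
  Condition Alpha: 0.05 × 0.02 = 0.001
  Condition Zeta: 0.21 × 0.265 = 0.05565
  Condition Delta: 0.16 × 0.012 = 0.00192
Normalizing constant = 0.24137.
Largest term belongs to Condition Beta, so Condition Beta is most probable.

Condition Beta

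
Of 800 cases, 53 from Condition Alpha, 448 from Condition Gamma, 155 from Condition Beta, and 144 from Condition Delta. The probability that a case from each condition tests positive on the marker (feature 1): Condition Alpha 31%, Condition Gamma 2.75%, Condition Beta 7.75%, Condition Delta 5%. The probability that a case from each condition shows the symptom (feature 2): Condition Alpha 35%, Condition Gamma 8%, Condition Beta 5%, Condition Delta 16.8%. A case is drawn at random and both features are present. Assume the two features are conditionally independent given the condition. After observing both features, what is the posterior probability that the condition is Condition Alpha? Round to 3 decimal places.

Compute prior × likelihood for every hypothesis:
  Condition Alpha: 0.06625 × 0.31 × 0.35 = 0.007188125
  Condition Gamma: 0.56 × 0.0275 × 0.08 = 0.001232
  Condition Beta: 0.19375 × 0.0775 × 0.05 = 0.00075078125
  Condition Delta: 0.18 × 0.05 × 0.168 = 0.001512
Sum = 0.01068290625.
P(Condition Alpha | evidence) = 0.007188125 / 0.01068290625 ≈ 0.673.

0.673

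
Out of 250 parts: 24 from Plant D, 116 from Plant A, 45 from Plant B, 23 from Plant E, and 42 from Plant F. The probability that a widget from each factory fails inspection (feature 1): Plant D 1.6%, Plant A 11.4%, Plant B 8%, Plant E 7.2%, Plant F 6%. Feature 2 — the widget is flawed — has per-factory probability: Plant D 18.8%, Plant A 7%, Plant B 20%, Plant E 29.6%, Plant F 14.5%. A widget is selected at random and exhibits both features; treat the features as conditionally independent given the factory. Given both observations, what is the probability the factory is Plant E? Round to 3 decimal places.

Prior × likelihood for each hypothesis:
  Plant D: 0.096 × 0.016 × 0.188 = 0.000288768
  Plant A: 0.464 × 0.114 × 0.07 = 0.00370272
  Plant B: 0.18 × 0.08 × 0.2 = 0.00288
  Plant E: 0.092 × 0.072 × 0.296 = 0.001960704
  Plant F: 0.168 × 0.06 × 0.145 = 0.0014616
Normalizing constant = 0.010293792.
P(Plant E | evidence) = 0.001960704 / 0.010293792 ≈ 0.190.

0.190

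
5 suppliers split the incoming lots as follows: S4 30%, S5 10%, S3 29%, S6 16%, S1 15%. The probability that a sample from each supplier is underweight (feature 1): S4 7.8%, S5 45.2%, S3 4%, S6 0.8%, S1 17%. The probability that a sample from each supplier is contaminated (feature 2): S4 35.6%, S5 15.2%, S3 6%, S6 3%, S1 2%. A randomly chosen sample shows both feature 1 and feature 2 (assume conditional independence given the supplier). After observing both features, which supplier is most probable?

Prior × likelihood for each hypothesis:
  S4: 0.3 × 0.078 × 0.356 = 0.0083304
  S5: 0.1 × 0.452 × 0.152 = 0.0068704
  S3: 0.29 × 0.04 × 0.06 = 0.000696
  S6: 0.16 × 0.008 × 0.03 = 0.0000384
  S1: 0.15 × 0.17 × 0.02 = 0.00051
Total = 0.0164452.
Largest term belongs to S4, so S4 is most probable.

S4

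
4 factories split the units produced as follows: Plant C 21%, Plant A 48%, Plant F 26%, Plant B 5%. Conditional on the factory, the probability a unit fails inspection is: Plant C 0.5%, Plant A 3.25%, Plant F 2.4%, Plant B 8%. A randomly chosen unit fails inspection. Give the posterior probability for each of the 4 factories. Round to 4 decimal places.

Plant C 0.0390, Plant A 0.5801, Plant F 0.2321, Plant B 0.1488

Prior × likelihood for each hypothesis:
  Plant C: 0.21 × 0.005 = 0.00105
  Plant A: 0.48 × 0.0325 = 0.0156
  Plant F: 0.26 × 0.024 = 0.00624
  Plant B: 0.05 × 0.08 = 0.004
Total = 0.02689.
P(Plant C | nonconforming) = 0.00105/0.02689 ≈ 0.0390
P(Plant A | nonconforming) = 0.0156/0.02689 ≈ 0.5801
P(Plant F | nonconforming) = 0.00624/0.02689 ≈ 0.2321
P(Plant B | nonconforming) = 0.004/0.02689 ≈ 0.1488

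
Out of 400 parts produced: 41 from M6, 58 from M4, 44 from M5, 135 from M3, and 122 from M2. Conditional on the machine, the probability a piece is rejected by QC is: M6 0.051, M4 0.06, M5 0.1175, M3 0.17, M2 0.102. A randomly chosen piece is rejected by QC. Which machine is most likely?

M3

Prior × likelihood for each hypothesis:
  M6: 0.1025 × 0.051 = 0.0052275
  M4: 0.145 × 0.06 = 0.0087
  M5: 0.11 × 0.1175 = 0.012925
  M3: 0.3375 × 0.17 = 0.057375
  M2: 0.305 × 0.102 = 0.03111
Total = 0.1153375.
Largest term belongs to M3, so M3 is most probable.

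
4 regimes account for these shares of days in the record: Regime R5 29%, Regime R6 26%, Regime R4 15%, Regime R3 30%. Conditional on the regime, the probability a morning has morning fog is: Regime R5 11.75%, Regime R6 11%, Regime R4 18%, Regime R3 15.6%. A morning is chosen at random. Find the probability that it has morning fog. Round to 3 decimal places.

0.136

Unnormalized posteriors (prior × likelihood):
  Regime R5: 0.29 × 0.1175 = 0.034075
  Regime R6: 0.26 × 0.11 = 0.0286
  Regime R4: 0.15 × 0.18 = 0.027
  Regime R3: 0.3 × 0.156 = 0.0468
P(fog) = 0.034075 + 0.0286 + 0.027 + 0.0468 = 0.136475 → 0.136.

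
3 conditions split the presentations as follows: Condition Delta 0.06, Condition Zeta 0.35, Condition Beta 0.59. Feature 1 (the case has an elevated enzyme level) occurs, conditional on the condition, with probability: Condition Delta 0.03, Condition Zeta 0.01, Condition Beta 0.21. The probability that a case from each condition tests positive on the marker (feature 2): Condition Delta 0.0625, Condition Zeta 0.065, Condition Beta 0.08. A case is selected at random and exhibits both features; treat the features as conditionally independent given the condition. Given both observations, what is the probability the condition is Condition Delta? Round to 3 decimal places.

0.011

Unnormalized posteriors (prior × likelihood):
  Condition Delta: 0.06 × 0.03 × 0.0625 = 0.0001125
  Condition Zeta: 0.35 × 0.01 × 0.065 = 0.0002275
  Condition Beta: 0.59 × 0.21 × 0.08 = 0.009912
Normalizing constant = 0.010252.
P(Condition Delta | evidence) = 0.0001125 / 0.010252 ≈ 0.011.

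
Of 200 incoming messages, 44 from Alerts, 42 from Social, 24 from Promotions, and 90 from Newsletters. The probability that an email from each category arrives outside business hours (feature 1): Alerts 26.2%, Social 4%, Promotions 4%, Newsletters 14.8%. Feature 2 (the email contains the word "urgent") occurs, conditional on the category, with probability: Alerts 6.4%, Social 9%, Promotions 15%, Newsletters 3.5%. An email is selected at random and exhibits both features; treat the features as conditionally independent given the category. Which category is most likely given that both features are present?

Unnormalized posteriors (prior × likelihood):
  Alerts: 0.22 × 0.262 × 0.064 = 0.00368896
  Social: 0.21 × 0.04 × 0.09 = 0.000756
  Promotions: 0.12 × 0.04 × 0.15 = 0.00072
  Newsletters: 0.45 × 0.148 × 0.035 = 0.002331
Total = 0.00749596.
Largest term belongs to Alerts, so Alerts is most probable.

Alerts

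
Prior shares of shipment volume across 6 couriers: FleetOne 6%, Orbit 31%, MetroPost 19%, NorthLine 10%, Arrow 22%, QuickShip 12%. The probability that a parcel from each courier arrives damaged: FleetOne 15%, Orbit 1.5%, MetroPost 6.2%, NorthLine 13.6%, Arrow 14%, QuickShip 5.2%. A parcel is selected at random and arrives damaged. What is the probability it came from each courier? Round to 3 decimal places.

Prior × likelihood for each hypothesis:
  FleetOne: 0.06 × 0.15 = 0.009
  Orbit: 0.31 × 0.015 = 0.00465
  MetroPost: 0.19 × 0.062 = 0.01178
  NorthLine: 0.1 × 0.136 = 0.0136
  Arrow: 0.22 × 0.14 = 0.0308
  QuickShip: 0.12 × 0.052 = 0.00624
Sum = 0.07607.
P(FleetOne | damaged) = 0.009/0.07607 ≈ 0.118
P(Orbit | damaged) = 0.00465/0.07607 ≈ 0.061
P(MetroPost | damaged) = 0.01178/0.07607 ≈ 0.155
P(NorthLine | damaged) = 0.0136/0.07607 ≈ 0.179
P(Arrow | damaged) = 0.0308/0.07607 ≈ 0.405
P(QuickShip | damaged) = 0.00624/0.07607 ≈ 0.082
(Check: 0.118+0.061+0.155+0.179+0.405+0.082 = 1.000.)

FleetOne 0.118, Orbit 0.061, MetroPost 0.155, NorthLine 0.179, Arrow 0.405, QuickShip 0.082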